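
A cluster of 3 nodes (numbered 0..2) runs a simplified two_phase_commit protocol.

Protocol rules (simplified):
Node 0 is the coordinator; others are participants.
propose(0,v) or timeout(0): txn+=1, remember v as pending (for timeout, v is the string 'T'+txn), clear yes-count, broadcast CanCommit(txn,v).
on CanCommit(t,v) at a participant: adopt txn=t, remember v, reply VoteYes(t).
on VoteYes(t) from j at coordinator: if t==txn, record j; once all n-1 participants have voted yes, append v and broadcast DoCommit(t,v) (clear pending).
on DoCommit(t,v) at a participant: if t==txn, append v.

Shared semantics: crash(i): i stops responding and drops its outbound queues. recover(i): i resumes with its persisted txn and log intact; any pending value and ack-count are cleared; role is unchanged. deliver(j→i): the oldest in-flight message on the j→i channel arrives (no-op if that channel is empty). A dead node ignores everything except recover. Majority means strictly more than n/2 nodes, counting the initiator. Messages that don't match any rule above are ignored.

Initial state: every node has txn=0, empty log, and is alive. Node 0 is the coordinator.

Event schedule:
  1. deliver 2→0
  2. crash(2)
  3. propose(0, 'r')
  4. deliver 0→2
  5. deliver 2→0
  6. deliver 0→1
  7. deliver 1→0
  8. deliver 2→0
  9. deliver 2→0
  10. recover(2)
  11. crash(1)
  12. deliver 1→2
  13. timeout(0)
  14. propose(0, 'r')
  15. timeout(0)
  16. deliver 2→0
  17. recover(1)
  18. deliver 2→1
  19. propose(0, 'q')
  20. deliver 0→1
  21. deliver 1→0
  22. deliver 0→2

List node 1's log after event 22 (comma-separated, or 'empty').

empty

step 1 deliver 2→0: —
step 2 crash(2): 2={✗part,t=0,log=-}
step 3 propose(0,'r'): 0={coor,t=1,log=-}
step 4 deliver 0→2: —
step 5 deliver 2→0: —
step 6 deliver 0→1: 1={part,t=1,log=-}
step 7 deliver 1→0: —
step 8 deliver 2→0: —
step 9 deliver 2→0: —
step 10 recover(2): 2={part,t=0,log=-}
step 11 crash(1): 1={✗part,t=1,log=-}
step 12 deliver 1→2: —
step 13 timeout(0): 0={coor,t=2,log=-}
step 14 propose(0,'r'): 0={coor,t=3,log=-}
step 15 timeout(0): 0={coor,t=4,log=-}
step 16 deliver 2→0: —
step 17 recover(1): 1={part,t=1,log=-}
step 18 deliver 2→1: —
step 19 propose(0,'q'): 0={coor,t=5,log=-}
step 20 deliver 0→1: 1={part,t=2,log=-}
step 21 deliver 1→0: —
step 22 deliver 0→2: 2={part,t=1,log=-}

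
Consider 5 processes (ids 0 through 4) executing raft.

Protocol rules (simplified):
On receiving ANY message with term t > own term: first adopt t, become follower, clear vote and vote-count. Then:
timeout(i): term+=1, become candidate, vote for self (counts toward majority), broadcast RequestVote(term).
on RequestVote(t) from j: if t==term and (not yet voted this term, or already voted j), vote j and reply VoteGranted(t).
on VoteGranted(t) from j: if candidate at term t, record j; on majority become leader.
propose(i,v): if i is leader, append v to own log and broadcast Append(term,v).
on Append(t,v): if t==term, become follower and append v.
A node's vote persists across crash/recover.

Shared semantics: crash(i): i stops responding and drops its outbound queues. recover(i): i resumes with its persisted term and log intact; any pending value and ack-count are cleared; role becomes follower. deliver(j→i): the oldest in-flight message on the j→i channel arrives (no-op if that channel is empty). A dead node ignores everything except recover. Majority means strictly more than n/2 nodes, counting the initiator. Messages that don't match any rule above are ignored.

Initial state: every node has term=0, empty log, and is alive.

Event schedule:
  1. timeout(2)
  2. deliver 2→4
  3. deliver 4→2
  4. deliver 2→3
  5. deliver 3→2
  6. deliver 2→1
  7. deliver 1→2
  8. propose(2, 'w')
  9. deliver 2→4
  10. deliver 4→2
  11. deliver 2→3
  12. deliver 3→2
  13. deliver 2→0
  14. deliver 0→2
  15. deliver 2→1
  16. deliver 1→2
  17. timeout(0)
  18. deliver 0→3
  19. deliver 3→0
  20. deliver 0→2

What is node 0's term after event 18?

2

e1 timeout(2): 2[cand,t=1,-]
e2 deliver 2→4: 4[foll,t=1,-]
e3 deliver 4→2: ·
e4 deliver 2→3: 3[foll,t=1,-]
e5 deliver 3→2: 2[lead,t=1,-]
e6 deliver 2→1: 1[foll,t=1,-]
e7 deliver 1→2: ·
e8 propose(2,'w'): 2[lead,t=1,w]
e9 deliver 2→4: 4[foll,t=1,w]
e10 deliver 4→2: ·
e11 deliver 2→3: 3[foll,t=1,w]
e12 deliver 3→2: ·
e13 deliver 2→0: 0[foll,t=1,-]
e14 deliver 0→2: ·
e15 deliver 2→1: 1[foll,t=1,w]
e16 deliver 1→2: ·
e17 timeout(0): 0[cand,t=2,-]
e18 deliver 0→3: 3[foll,t=2,w]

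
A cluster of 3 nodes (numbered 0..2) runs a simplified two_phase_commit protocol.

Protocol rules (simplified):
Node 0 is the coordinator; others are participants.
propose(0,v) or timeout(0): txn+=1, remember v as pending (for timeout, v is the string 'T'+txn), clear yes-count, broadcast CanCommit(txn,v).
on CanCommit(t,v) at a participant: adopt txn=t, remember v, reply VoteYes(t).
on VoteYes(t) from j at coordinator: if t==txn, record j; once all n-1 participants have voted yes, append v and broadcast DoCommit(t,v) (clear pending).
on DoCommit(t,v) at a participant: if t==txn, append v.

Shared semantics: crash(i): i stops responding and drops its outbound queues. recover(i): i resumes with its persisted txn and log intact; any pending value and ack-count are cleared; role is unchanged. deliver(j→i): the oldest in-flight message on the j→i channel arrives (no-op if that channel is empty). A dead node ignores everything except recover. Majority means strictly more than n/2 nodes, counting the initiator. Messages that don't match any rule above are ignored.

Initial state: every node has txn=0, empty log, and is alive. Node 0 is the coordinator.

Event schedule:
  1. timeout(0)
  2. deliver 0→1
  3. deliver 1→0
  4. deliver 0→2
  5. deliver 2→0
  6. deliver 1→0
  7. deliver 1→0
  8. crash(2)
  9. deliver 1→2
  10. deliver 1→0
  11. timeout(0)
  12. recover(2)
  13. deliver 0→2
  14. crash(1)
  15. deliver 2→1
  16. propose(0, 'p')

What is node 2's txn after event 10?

1

step 1 timeout(0): 0={coor,t=1,log=-}
step 2 deliver 0→1: 1={part,t=1,log=-}
step 3 deliver 1→0: —
step 4 deliver 0→2: 2={part,t=1,log=-}
step 5 deliver 2→0: 0={coor,t=1,log=T1}
step 6 deliver 1→0: —
step 7 deliver 1→0: —
step 8 crash(2): 2={✗part,t=1,log=-}
step 9 deliver 1→2: —
step 10 deliver 1→0: —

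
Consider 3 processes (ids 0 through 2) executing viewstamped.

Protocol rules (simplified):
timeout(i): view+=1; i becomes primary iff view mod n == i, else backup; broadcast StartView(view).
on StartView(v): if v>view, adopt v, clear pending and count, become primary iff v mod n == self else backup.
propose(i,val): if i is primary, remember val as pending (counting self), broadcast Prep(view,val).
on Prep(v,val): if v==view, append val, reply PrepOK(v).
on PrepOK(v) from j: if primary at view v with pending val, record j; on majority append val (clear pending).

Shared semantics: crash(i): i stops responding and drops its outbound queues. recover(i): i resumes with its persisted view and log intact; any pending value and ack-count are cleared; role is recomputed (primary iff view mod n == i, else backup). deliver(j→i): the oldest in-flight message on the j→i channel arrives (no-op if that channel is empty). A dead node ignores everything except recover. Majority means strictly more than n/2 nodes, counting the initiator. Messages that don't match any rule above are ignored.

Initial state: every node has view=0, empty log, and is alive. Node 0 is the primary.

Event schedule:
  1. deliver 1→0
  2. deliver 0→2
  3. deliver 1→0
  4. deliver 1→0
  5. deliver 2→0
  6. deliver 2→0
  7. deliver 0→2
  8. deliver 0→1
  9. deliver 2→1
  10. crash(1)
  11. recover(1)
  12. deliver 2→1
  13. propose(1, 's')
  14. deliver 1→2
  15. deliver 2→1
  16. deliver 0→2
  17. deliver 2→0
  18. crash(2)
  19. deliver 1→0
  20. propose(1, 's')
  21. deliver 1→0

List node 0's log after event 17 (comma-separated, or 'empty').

1. deliver 1→0:  nop
2. deliver 0→2:  nop
3. deliver 1→0:  nop
4. deliver 1→0:  nop
5. deliver 2→0:  nop
6. deliver 2→0:  nop
7. deliver 0→2:  nop
8. deliver 0→1:  nop
9. deliver 2→1:  nop
10. crash(1):  <1:✗back v0 ->
11. recover(1):  <1:back v0 ->
12. deliver 2→1:  nop
13. propose(1,'s'):  nop
14. deliver 1→2:  nop
15. deliver 2→1:  nop
16. deliver 0→2:  nop
17. deliver 2→0:  nop

empty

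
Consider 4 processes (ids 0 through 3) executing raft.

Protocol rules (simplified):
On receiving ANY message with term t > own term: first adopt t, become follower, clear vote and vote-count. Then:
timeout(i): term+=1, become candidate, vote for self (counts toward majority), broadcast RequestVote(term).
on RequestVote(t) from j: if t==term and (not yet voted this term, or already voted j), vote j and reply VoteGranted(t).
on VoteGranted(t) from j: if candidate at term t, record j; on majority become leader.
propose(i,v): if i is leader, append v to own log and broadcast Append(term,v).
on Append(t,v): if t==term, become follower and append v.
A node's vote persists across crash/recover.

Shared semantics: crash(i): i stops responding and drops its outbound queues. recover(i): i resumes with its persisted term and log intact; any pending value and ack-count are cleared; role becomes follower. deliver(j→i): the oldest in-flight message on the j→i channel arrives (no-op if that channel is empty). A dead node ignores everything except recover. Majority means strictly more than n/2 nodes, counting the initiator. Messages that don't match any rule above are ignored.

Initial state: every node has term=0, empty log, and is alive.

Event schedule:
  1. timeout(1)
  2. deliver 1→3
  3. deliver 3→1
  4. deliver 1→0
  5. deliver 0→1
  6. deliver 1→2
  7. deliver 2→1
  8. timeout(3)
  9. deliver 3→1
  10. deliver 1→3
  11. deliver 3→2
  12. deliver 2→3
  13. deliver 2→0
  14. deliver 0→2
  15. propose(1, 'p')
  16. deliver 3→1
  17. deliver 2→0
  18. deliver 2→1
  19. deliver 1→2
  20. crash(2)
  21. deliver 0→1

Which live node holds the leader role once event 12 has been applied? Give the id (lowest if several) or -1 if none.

3

[1] timeout(1) → N1(cand t1 [-])
[2] deliver 1→3 → N3(foll t1 [-])
[3] deliver 3→1 → ∅
[4] deliver 1→0 → N0(foll t1 [-])
[5] deliver 0→1 → N1(lead t1 [-])
[6] deliver 1→2 → N2(foll t1 [-])
[7] deliver 2→1 → ∅
[8] timeout(3) → N3(cand t2 [-])
[9] deliver 3→1 → N1(foll t2 [-])
[10] deliver 1→3 → ∅
[11] deliver 3→2 → N2(foll t2 [-])
[12] deliver 2→3 → N3(lead t2 [-])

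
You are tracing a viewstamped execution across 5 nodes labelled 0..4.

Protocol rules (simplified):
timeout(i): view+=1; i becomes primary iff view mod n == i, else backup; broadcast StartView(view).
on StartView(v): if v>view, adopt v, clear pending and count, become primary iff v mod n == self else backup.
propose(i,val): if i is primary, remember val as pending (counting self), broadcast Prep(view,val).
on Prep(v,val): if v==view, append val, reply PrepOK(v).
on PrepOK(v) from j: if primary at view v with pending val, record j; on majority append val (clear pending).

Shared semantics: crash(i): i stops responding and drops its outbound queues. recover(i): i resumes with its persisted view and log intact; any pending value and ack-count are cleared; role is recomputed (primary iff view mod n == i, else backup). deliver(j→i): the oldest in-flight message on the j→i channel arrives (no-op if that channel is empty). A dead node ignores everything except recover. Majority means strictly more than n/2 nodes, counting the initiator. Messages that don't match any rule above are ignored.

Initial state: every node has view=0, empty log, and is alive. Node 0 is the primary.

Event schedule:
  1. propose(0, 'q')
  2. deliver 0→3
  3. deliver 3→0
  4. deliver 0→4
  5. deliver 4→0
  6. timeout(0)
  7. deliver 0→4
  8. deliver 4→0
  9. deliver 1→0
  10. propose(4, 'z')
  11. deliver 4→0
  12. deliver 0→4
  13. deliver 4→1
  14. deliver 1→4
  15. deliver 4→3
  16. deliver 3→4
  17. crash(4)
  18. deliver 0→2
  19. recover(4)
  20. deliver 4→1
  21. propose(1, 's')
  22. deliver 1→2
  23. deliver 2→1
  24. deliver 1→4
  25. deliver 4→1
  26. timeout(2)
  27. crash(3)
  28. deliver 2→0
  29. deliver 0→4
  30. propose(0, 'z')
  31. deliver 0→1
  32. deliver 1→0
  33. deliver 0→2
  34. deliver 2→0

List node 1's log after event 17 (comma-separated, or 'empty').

after 1 — propose(0,'q'): ·
after 2 — deliver 0→3: n3:back/v0/[q]
after 3 — deliver 3→0: ·
after 4 — deliver 0→4: n4:back/v0/[q]
after 5 — deliver 4→0: n0:prim/v0/[q]
after 6 — timeout(0): n0:back/v1/[q]
after 7 — deliver 0→4: n4:back/v1/[q]
after 8 — deliver 4→0: ·
after 9 — deliver 1→0: ·
after 10 — propose(4,'z'): ·
after 11 — deliver 4→0: ·
after 12 — deliver 0→4: ·
after 13 — deliver 4→1: ·
after 14 — deliver 1→4: ·
after 15 — deliver 4→3: ·
after 16 — deliver 3→4: ·
after 17 — crash(4): n4:✗back/v1/[q]

empty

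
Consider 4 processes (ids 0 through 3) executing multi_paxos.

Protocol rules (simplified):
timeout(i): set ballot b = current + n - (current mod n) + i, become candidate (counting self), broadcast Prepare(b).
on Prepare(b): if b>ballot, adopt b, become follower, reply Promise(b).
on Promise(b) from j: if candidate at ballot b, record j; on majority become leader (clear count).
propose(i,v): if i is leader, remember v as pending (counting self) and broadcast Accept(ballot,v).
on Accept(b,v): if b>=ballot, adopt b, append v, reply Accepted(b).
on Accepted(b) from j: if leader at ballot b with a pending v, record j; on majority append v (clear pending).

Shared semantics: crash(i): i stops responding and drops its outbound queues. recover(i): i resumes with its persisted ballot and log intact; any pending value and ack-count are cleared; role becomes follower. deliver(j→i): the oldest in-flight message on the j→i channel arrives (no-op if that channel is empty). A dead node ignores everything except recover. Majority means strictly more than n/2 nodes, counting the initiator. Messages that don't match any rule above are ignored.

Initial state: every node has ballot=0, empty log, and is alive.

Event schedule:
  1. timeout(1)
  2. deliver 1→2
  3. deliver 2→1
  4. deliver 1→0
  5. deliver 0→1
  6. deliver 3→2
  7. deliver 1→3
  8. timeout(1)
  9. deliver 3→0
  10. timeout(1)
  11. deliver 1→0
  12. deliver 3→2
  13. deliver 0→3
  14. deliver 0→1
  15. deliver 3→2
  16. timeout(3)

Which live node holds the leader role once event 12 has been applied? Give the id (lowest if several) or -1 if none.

-1

1. timeout(1):  <1:cand b5 ->
2. deliver 1→2:  <2:foll b5 ->
3. deliver 2→1:  nop
4. deliver 1→0:  <0:foll b5 ->
5. deliver 0→1:  <1:lead b5 ->
6. deliver 3→2:  nop
7. deliver 1→3:  <3:foll b5 ->
8. timeout(1):  <1:cand b9 ->
9. deliver 3→0:  nop
10. timeout(1):  <1:cand b13 ->
11. deliver 1→0:  <0:foll b9 ->
12. deliver 3→2:  nop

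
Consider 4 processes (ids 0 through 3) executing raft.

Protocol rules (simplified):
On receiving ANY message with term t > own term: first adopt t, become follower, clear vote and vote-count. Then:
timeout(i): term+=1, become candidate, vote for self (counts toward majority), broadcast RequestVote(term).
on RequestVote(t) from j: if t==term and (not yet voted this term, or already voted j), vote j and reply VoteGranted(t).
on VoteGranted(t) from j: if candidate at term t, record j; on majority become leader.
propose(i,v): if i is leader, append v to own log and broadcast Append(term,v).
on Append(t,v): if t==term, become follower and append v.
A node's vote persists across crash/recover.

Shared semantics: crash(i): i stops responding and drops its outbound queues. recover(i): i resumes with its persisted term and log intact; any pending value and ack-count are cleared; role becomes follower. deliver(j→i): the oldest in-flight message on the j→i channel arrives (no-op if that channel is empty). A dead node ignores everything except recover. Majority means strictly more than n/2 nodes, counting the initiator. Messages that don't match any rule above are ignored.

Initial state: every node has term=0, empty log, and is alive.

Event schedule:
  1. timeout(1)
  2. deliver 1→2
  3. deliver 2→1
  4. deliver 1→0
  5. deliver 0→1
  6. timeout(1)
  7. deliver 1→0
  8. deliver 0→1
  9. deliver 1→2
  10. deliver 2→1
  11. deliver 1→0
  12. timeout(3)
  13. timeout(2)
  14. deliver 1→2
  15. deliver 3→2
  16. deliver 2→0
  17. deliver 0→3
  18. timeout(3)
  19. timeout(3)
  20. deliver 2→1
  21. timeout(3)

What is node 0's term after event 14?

after 1 — timeout(1): n1:cand/t1/[-]
after 2 — deliver 1→2: n2:foll/t1/[-]
after 3 — deliver 2→1: ·
after 4 — deliver 1→0: n0:foll/t1/[-]
after 5 — deliver 0→1: n1:lead/t1/[-]
after 6 — timeout(1): n1:cand/t2/[-]
after 7 — deliver 1→0: n0:foll/t2/[-]
after 8 — deliver 0→1: ·
after 9 — deliver 1→2: n2:foll/t2/[-]
after 10 — deliver 2→1: n1:lead/t2/[-]
after 11 — deliver 1→0: ·
after 12 — timeout(3): n3:cand/t1/[-]
after 13 — timeout(2): n2:cand/t3/[-]
after 14 — deliver 1→2: ·

2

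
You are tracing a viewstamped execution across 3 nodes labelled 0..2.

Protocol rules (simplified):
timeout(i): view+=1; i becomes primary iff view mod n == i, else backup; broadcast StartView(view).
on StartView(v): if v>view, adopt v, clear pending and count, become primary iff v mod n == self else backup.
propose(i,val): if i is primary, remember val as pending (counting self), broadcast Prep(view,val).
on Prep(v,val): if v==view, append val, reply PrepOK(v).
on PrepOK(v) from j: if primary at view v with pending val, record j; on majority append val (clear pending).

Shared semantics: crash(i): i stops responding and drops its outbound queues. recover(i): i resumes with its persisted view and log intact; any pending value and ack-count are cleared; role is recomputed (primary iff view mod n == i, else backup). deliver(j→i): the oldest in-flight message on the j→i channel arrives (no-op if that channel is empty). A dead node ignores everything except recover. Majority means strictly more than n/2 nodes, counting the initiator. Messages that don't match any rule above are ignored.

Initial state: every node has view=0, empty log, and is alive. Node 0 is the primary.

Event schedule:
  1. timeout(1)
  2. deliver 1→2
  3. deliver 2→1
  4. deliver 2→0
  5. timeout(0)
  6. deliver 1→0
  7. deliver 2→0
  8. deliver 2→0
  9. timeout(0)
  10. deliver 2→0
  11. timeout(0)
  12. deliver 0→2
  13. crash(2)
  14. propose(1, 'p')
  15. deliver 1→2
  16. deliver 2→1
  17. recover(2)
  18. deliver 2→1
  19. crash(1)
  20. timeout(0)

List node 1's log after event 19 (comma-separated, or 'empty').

empty

step 1 timeout(1): 1={prim,v=1,log=-}
step 2 deliver 1→2: 2={back,v=1,log=-}
step 3 deliver 2→1: —
step 4 deliver 2→0: —
step 5 timeout(0): 0={back,v=1,log=-}
step 6 deliver 1→0: —
step 7 deliver 2→0: —
step 8 deliver 2→0: —
step 9 timeout(0): 0={back,v=2,log=-}
step 10 deliver 2→0: —
step 11 timeout(0): 0={prim,v=3,log=-}
step 12 deliver 0→2: —
step 13 crash(2): 2={✗back,v=1,log=-}
step 14 propose(1,'p'): —
step 15 deliver 1→2: —
step 16 deliver 2→1: —
step 17 recover(2): 2={back,v=1,log=-}
step 18 deliver 2→1: —
step 19 crash(1): 1={✗prim,v=1,log=-}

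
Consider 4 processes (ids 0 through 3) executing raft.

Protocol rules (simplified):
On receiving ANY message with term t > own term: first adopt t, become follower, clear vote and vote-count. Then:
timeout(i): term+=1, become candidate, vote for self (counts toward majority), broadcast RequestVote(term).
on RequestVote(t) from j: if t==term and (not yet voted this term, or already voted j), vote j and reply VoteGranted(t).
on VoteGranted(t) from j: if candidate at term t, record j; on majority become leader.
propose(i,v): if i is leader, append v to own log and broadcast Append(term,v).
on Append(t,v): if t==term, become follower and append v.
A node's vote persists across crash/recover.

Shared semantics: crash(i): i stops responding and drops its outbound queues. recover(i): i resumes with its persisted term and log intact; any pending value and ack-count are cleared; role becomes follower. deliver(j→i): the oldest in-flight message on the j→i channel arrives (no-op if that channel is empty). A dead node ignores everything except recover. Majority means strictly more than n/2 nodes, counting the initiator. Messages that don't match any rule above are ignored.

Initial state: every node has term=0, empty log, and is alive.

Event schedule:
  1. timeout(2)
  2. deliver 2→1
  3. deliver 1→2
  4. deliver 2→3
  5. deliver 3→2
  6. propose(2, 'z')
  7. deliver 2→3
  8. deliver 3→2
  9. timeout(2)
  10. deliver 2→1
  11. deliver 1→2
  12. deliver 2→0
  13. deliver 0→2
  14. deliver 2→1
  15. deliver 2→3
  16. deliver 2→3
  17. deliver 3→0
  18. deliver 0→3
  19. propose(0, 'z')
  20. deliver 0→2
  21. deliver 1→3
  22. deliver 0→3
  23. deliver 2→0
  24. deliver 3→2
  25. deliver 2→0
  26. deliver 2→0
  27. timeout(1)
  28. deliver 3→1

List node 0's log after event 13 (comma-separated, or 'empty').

empty

e1 timeout(2): 2[cand,t=1,-]
e2 deliver 2→1: 1[foll,t=1,-]
e3 deliver 1→2: ·
e4 deliver 2→3: 3[foll,t=1,-]
e5 deliver 3→2: 2[lead,t=1,-]
e6 propose(2,'z'): 2[lead,t=1,z]
e7 deliver 2→3: 3[foll,t=1,z]
e8 deliver 3→2: ·
e9 timeout(2): 2[cand,t=2,z]
e10 deliver 2→1: 1[foll,t=1,z]
e11 deliver 1→2: ·
e12 deliver 2→0: 0[foll,t=1,-]
e13 deliver 0→2: ·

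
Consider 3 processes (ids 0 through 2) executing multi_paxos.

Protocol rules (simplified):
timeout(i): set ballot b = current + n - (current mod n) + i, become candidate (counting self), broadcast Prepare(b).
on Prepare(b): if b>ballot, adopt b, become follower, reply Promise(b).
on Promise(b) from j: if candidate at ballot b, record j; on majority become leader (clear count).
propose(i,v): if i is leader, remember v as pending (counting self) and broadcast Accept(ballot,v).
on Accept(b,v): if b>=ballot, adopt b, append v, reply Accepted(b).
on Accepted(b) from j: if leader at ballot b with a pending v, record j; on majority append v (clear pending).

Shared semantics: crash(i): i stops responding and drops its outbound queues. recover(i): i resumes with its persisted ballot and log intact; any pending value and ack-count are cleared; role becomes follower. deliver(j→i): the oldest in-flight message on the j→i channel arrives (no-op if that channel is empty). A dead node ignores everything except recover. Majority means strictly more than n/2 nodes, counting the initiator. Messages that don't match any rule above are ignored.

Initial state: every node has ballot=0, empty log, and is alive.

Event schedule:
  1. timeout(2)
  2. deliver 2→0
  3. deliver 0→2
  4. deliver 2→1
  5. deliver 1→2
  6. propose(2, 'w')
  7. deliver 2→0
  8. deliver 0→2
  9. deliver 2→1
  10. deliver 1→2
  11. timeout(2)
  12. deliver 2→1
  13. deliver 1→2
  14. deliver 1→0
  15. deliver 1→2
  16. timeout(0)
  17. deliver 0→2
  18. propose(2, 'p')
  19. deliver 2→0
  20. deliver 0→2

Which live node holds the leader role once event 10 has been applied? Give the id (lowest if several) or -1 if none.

2

step 1 timeout(2): 2={cand,b=5,log=-}
step 2 deliver 2→0: 0={foll,b=5,log=-}
step 3 deliver 0→2: 2={lead,b=5,log=-}
step 4 deliver 2→1: 1={foll,b=5,log=-}
step 5 deliver 1→2: —
step 6 propose(2,'w'): —
step 7 deliver 2→0: 0={foll,b=5,log=w}
step 8 deliver 0→2: 2={lead,b=5,log=w}
step 9 deliver 2→1: 1={foll,b=5,log=w}
step 10 deliver 1→2: —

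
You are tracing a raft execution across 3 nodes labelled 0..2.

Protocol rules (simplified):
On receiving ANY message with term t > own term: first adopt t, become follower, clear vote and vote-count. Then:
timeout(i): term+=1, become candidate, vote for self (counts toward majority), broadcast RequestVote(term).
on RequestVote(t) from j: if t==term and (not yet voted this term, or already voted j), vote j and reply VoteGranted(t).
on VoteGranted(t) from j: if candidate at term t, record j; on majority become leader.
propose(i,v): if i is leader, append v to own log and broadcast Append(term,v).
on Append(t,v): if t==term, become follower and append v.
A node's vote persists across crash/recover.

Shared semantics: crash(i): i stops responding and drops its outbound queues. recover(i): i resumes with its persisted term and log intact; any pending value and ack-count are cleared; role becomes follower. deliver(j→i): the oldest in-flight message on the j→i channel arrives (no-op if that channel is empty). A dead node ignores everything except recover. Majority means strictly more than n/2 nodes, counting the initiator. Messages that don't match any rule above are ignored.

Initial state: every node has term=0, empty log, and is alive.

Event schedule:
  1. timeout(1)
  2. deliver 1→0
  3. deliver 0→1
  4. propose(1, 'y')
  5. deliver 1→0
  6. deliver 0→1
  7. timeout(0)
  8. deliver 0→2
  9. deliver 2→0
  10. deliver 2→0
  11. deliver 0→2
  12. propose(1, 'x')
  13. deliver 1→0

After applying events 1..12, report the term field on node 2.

2

step 1 timeout(1): 1={cand,t=1,log=-}
step 2 deliver 1→0: 0={foll,t=1,log=-}
step 3 deliver 0→1: 1={lead,t=1,log=-}
step 4 propose(1,'y'): 1={lead,t=1,log=y}
step 5 deliver 1→0: 0={foll,t=1,log=y}
step 6 deliver 0→1: —
step 7 timeout(0): 0={cand,t=2,log=y}
step 8 deliver 0→2: 2={foll,t=2,log=-}
step 9 deliver 2→0: 0={lead,t=2,log=y}
step 10 deliver 2→0: —
step 11 deliver 0→2: —
step 12 propose(1,'x'): 1={lead,t=1,log=y,x}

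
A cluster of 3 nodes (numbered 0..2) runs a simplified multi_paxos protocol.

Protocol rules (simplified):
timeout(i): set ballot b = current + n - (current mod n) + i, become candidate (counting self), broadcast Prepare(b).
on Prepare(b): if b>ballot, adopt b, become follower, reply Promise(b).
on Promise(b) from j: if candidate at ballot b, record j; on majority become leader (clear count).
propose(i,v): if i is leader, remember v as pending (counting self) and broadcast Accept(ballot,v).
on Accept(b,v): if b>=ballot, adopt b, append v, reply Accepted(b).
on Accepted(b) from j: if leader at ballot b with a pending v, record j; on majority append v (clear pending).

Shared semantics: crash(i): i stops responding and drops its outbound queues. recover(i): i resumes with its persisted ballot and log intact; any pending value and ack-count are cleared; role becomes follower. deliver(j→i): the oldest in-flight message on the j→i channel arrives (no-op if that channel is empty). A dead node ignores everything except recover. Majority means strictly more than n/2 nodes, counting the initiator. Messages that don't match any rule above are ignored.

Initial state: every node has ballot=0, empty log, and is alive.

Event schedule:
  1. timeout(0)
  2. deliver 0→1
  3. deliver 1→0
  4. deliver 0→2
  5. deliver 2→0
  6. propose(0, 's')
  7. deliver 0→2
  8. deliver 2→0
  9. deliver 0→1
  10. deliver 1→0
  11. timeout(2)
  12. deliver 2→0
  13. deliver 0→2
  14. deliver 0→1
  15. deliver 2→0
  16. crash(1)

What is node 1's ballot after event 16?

[1] timeout(0) → N0(cand b3 [-])
[2] deliver 0→1 → N1(foll b3 [-])
[3] deliver 1→0 → N0(lead b3 [-])
[4] deliver 0→2 → N2(foll b3 [-])
[5] deliver 2→0 → ∅
[6] propose(0,'s') → ∅
[7] deliver 0→2 → N2(foll b3 [s])
[8] deliver 2→0 → N0(lead b3 [s])
[9] deliver 0→1 → N1(foll b3 [s])
[10] deliver 1→0 → ∅
[11] timeout(2) → N2(cand b8 [s])
[12] deliver 2→0 → N0(foll b8 [s])
[13] deliver 0→2 → N2(lead b8 [s])
[14] deliver 0→1 → ∅
[15] deliver 2→0 → ∅
[16] crash(1) → N1(✗foll b3 [s])

3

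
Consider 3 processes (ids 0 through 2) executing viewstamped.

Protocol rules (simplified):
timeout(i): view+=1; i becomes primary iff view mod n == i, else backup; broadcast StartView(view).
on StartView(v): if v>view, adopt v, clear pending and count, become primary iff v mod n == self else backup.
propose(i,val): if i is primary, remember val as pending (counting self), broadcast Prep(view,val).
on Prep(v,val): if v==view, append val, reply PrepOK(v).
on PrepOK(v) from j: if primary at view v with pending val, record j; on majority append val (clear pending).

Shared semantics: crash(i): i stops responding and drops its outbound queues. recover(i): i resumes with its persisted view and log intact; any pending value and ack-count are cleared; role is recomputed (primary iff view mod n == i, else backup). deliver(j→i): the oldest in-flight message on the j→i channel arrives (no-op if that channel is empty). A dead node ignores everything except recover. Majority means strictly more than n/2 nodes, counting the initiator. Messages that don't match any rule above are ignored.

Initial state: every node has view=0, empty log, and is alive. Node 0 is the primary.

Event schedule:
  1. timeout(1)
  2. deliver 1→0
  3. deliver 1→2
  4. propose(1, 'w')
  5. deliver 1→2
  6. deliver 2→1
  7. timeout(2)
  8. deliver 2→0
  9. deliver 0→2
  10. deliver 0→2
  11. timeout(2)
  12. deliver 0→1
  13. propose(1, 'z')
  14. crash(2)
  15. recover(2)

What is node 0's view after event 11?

2

[1] timeout(1) → N1(prim v1 [-])
[2] deliver 1→0 → N0(back v1 [-])
[3] deliver 1→2 → N2(back v1 [-])
[4] propose(1,'w') → ∅
[5] deliver 1→2 → N2(back v1 [w])
[6] deliver 2→1 → N1(prim v1 [w])
[7] timeout(2) → N2(prim v2 [w])
[8] deliver 2→0 → N0(back v2 [-])
[9] deliver 0→2 → ∅
[10] deliver 0→2 → ∅
[11] timeout(2) → N2(back v3 [w])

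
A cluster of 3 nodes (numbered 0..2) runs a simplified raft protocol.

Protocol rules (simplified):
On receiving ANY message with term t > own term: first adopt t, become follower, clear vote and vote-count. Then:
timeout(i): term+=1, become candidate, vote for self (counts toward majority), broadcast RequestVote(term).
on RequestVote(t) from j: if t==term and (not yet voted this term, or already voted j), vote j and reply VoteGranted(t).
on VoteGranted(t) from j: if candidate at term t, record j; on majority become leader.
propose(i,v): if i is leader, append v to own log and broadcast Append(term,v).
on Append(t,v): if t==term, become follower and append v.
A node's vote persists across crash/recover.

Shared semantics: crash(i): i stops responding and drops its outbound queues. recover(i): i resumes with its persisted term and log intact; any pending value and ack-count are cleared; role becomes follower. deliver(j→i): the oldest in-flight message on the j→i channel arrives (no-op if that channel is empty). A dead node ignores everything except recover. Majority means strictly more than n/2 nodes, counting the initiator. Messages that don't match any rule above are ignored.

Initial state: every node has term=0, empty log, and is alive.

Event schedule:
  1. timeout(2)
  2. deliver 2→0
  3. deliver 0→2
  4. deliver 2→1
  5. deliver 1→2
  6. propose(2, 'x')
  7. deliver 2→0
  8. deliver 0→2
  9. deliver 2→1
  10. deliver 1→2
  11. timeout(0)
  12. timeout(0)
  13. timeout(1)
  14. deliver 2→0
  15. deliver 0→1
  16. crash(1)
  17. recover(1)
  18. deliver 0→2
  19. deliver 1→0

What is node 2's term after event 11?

after 1 — timeout(2): n2:cand/t1/[-]
after 2 — deliver 2→0: n0:foll/t1/[-]
after 3 — deliver 0→2: n2:lead/t1/[-]
after 4 — deliver 2→1: n1:foll/t1/[-]
after 5 — deliver 1→2: ·
after 6 — propose(2,'x'): n2:lead/t1/[x]
after 7 — deliver 2→0: n0:foll/t1/[x]
after 8 — deliver 0→2: ·
after 9 — deliver 2→1: n1:foll/t1/[x]
after 10 — deliver 1→2: ·
after 11 — timeout(0): n0:cand/t2/[x]

1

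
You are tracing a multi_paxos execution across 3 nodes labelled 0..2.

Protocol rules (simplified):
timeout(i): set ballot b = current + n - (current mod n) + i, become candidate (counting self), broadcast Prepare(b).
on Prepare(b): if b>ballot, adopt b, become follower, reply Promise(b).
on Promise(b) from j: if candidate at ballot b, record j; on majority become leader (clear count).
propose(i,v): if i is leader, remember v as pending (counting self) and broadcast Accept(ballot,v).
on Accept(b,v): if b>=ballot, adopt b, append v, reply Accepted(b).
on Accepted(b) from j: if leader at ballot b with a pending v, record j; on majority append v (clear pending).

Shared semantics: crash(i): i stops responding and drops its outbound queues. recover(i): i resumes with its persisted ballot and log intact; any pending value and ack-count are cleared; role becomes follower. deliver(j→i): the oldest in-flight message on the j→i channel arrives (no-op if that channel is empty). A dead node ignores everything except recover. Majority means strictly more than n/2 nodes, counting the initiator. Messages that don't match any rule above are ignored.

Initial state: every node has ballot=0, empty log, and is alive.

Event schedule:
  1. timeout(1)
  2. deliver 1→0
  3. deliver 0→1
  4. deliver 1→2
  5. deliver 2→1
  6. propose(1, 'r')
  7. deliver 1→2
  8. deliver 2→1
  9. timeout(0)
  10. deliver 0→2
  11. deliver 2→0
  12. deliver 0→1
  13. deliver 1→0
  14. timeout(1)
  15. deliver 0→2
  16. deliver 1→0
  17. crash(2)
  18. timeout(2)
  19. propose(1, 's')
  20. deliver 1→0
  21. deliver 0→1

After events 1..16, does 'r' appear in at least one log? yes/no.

1. timeout(1):  <1:cand b4 ->
2. deliver 1→0:  <0:foll b4 ->
3. deliver 0→1:  <1:lead b4 ->
4. deliver 1→2:  <2:foll b4 ->
5. deliver 2→1:  nop
6. propose(1,'r'):  nop
7. deliver 1→2:  <2:foll b4 r>
8. deliver 2→1:  <1:lead b4 r>
9. timeout(0):  <0:cand b6 ->
10. deliver 0→2:  <2:foll b6 r>
11. deliver 2→0:  <0:lead b6 ->
12. deliver 0→1:  <1:foll b6 r>
13. deliver 1→0:  nop
14. timeout(1):  <1:cand b10 r>
15. deliver 0→2:  nop
16. deliver 1→0:  nop

yes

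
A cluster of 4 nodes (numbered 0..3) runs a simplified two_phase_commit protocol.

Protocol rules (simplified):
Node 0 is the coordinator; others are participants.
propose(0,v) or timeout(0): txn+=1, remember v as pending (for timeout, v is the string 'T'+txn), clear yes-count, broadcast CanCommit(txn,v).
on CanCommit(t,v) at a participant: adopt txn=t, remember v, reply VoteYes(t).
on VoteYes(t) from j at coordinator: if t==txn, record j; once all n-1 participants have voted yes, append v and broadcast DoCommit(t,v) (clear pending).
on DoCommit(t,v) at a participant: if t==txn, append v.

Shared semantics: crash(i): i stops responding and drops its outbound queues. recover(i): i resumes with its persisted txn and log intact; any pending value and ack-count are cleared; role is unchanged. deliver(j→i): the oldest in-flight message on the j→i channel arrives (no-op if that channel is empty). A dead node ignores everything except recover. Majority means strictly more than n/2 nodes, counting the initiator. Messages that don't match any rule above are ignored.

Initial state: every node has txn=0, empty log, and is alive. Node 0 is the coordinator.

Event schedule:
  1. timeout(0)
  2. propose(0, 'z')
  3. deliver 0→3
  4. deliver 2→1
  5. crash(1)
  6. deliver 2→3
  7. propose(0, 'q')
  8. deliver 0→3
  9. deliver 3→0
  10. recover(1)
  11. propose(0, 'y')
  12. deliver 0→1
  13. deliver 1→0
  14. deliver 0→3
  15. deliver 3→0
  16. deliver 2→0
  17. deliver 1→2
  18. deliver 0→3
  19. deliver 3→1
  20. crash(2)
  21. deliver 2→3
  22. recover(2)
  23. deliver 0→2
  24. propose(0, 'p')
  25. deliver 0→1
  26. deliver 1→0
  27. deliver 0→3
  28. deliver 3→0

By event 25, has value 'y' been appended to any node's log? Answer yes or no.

no

after 1 — timeout(0): n0:coor/t1/[-]
after 2 — propose(0,'z'): n0:coor/t2/[-]
after 3 — deliver 0→3: n3:part/t1/[-]
after 4 — deliver 2→1: ·
after 5 — crash(1): n1:✗part/t0/[-]
after 6 — deliver 2→3: ·
after 7 — propose(0,'q'): n0:coor/t3/[-]
after 8 — deliver 0→3: n3:part/t2/[-]
after 9 — deliver 3→0: ·
after 10 — recover(1): n1:part/t0/[-]
after 11 — propose(0,'y'): n0:coor/t4/[-]
after 12 — deliver 0→1: n1:part/t1/[-]
after 13 — deliver 1→0: ·
after 14 — deliver 0→3: n3:part/t3/[-]
after 15 — deliver 3→0: ·
after 16 — deliver 2→0: ·
after 17 — deliver 1→2: ·
after 18 — deliver 0→3: n3:part/t4/[-]
after 19 — deliver 3→1: ·
after 20 — crash(2): n2:✗part/t0/[-]
after 21 — deliver 2→3: ·
after 22 — recover(2): n2:part/t0/[-]
after 23 — deliver 0→2: n2:part/t1/[-]
after 24 — propose(0,'p'): n0:coor/t5/[-]
after 25 — deliver 0→1: n1:part/t2/[-]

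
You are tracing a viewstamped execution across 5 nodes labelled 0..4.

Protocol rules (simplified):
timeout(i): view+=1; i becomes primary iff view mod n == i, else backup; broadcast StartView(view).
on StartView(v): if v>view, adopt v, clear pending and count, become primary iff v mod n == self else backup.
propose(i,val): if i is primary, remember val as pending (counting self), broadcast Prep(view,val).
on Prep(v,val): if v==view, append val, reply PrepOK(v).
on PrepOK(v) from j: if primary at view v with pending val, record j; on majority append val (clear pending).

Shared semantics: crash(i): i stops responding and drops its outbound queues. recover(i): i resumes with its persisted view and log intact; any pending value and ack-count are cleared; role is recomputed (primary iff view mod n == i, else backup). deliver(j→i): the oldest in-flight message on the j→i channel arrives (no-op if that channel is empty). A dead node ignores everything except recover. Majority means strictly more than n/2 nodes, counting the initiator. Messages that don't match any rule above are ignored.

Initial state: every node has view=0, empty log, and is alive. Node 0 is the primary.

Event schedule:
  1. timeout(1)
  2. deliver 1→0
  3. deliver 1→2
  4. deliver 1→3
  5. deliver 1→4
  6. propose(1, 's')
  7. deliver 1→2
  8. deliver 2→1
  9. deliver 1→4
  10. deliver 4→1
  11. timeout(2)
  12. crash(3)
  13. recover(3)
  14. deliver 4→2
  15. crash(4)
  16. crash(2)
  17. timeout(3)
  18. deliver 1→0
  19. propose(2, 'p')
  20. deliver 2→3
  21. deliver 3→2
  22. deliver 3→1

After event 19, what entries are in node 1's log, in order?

e1 timeout(1): 1[prim,v=1,-]
e2 deliver 1→0: 0[back,v=1,-]
e3 deliver 1→2: 2[back,v=1,-]
e4 deliver 1→3: 3[back,v=1,-]
e5 deliver 1→4: 4[back,v=1,-]
e6 propose(1,'s'): ·
e7 deliver 1→2: 2[back,v=1,s]
e8 deliver 2→1: ·
e9 deliver 1→4: 4[back,v=1,s]
e10 deliver 4→1: 1[prim,v=1,s]
e11 timeout(2): 2[prim,v=2,s]
e12 crash(3): 3[✗back,v=1,-]
e13 recover(3): 3[back,v=1,-]
e14 deliver 4→2: ·
e15 crash(4): 4[✗back,v=1,s]
e16 crash(2): 2[✗prim,v=2,s]
e17 timeout(3): 3[back,v=2,-]
e18 deliver 1→0: 0[back,v=1,s]
e19 propose(2,'p'): ·

s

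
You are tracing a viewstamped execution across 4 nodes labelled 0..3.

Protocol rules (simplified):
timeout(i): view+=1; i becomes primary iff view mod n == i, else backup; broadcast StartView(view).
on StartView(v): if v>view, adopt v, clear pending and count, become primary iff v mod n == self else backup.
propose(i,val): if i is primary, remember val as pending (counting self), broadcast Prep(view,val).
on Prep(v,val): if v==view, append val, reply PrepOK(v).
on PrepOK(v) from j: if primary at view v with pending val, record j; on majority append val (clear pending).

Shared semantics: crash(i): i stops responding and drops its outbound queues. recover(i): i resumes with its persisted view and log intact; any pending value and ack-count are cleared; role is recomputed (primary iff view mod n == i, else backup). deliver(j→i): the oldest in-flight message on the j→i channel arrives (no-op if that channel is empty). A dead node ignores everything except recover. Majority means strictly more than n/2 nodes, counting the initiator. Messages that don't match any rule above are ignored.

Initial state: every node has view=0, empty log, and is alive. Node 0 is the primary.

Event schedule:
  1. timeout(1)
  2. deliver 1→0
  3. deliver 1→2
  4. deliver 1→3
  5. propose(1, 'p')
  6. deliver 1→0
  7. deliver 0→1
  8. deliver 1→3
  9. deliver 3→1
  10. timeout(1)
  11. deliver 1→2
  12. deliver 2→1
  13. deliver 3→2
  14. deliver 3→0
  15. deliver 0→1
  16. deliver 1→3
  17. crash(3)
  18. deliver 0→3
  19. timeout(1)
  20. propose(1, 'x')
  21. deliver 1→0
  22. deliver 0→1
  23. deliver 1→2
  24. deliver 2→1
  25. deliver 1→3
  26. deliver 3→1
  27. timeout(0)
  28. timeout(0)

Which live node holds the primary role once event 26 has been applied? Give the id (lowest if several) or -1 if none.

2

step 1 timeout(1): 1={prim,v=1,log=-}
step 2 deliver 1→0: 0={back,v=1,log=-}
step 3 deliver 1→2: 2={back,v=1,log=-}
step 4 deliver 1→3: 3={back,v=1,log=-}
step 5 propose(1,'p'): —
step 6 deliver 1→0: 0={back,v=1,log=p}
step 7 deliver 0→1: —
step 8 deliver 1→3: 3={back,v=1,log=p}
step 9 deliver 3→1: 1={prim,v=1,log=p}
step 10 timeout(1): 1={back,v=2,log=p}
step 11 deliver 1→2: 2={back,v=1,log=p}
step 12 deliver 2→1: —
step 13 deliver 3→2: —
step 14 deliver 3→0: —
step 15 deliver 0→1: —
step 16 deliver 1→3: 3={back,v=2,log=p}
step 17 crash(3): 3={✗back,v=2,log=p}
step 18 deliver 0→3: —
step 19 timeout(1): 1={back,v=3,log=p}
step 20 propose(1,'x'): —
step 21 deliver 1→0: 0={back,v=2,log=p}
step 22 deliver 0→1: —
step 23 deliver 1→2: 2={prim,v=2,log=p}
step 24 deliver 2→1: —
step 25 deliver 1→3: —
step 26 deliver 3→1: —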